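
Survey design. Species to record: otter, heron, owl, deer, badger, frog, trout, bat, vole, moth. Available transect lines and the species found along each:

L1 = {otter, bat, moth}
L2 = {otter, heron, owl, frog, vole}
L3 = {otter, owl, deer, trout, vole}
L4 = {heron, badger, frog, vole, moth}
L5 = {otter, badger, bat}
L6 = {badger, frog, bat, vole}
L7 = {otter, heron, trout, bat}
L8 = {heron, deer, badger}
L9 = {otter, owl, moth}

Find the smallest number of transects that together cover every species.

L1, L3, L4 together cover {otter, heron, owl, deer, badger, frog, trout, bat, vole, moth} — every species.
No 2 of the 9 transects cover everything (all 36 pairs fall short), so 3 is minimum.

3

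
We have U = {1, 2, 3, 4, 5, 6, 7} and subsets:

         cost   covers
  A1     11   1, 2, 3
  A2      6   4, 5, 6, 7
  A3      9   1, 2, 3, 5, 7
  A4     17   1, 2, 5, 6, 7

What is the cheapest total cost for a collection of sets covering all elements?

15

A2, A3 cover every element at cost 6 + 9 = 15.
Any cover uses at least 2 sets; among all covering selections none totals below 15.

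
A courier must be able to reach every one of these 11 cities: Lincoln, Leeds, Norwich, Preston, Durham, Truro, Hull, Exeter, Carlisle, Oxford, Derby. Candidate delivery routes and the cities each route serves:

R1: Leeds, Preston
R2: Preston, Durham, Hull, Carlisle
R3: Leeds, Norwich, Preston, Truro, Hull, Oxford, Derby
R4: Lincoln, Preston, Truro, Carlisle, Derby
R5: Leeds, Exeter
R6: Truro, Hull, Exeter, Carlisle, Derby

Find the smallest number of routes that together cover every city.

4

R2, R3, R4, R5 together cover {Lincoln, Leeds, Norwich, Preston, Durham, Truro, Hull, Exeter, Carlisle, Oxford, Derby} — every city.
No 3 of the 6 routes cover everything (all 20 triples fall short), so 4 is minimum.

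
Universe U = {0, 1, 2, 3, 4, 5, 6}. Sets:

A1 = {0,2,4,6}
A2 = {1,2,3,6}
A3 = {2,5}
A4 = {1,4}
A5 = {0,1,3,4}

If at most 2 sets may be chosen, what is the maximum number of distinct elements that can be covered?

Choosing A1, A2 covers {0, 1, 2, 3, 4, 6} — 6 elements.
No choice of 2 sets does better; here 5 is left uncovered.

6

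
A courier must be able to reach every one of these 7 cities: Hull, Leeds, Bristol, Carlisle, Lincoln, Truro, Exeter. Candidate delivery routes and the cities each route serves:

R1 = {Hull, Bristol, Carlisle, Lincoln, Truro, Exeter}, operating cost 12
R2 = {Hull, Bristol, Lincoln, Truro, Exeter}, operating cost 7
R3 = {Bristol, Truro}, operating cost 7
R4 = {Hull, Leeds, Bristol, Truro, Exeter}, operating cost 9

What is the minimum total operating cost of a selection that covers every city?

R1, R4 cover every city at operating cost 12 + 9 = 21.
Any cover uses at least 2 routes; among all covering selections none totals below 21.
Greedy by coverage-per-operating cost would pick R2, R4, R1 for 28 — worse than the optimum 21.

21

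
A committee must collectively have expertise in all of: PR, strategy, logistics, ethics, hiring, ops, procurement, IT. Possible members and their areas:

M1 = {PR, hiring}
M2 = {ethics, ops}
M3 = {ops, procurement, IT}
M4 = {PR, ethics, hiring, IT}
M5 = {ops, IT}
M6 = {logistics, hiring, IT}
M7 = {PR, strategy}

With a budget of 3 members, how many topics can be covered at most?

Choosing M2, M6, M7 covers {PR, strategy, logistics, ethics, hiring, ops, IT} — 7 topics.
No choice of 3 members does better; here procurement is left uncovered.

7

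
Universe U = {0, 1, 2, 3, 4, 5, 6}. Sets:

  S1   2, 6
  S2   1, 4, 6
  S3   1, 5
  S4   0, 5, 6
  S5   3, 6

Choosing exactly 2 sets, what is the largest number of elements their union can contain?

Choosing S2, S4 covers {0, 1, 4, 5, 6} — 5 elements.
No choice of 2 sets does better; here 2, 3 are left uncovered.

5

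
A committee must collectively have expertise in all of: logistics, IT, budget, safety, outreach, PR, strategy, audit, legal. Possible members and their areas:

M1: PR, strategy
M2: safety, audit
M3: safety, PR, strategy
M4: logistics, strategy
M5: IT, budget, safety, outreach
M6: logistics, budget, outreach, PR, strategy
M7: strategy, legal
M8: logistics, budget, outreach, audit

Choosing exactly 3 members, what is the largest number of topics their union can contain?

8

Choosing M1, M5, M8 covers {logistics, IT, budget, safety, outreach, PR, strategy, audit} — 8 topics.
No choice of 3 members does better; here legal is left uncovered.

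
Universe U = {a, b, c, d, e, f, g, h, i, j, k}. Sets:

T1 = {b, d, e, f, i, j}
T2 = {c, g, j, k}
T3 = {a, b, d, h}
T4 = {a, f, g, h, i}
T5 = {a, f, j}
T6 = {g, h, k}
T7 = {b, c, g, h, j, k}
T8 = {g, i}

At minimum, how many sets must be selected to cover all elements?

3

T1, T2, T3 together cover {a, b, c, d, e, f, g, h, i, j, k} — every element.
No 2 of the 8 sets cover everything (all 28 pairs fall short), so 3 is minimum.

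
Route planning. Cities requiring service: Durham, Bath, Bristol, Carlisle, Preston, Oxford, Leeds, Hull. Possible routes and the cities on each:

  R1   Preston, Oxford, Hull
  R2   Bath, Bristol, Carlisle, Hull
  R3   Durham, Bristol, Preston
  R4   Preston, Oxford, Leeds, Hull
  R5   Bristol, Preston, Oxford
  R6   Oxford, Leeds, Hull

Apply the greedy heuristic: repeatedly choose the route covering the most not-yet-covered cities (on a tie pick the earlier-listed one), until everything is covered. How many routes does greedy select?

3

Pick 1: R2 covers 4 new cities (Bath, Bristol, Carlisle, Hull).
Pick 2: R4 covers 3 new cities (Preston, Oxford, Leeds).
Pick 3: R3 covers 1 new cities (Durham).
Greedy uses 3 routes.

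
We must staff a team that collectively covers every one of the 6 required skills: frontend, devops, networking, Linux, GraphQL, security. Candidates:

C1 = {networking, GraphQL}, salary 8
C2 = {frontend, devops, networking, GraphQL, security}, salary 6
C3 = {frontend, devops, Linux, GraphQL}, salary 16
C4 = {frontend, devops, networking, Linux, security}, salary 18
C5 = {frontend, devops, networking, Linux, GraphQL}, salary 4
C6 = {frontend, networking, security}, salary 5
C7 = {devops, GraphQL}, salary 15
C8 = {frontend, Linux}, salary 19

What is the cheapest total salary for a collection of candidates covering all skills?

C5, C6 cover every skill at salary 4 + 5 = 9.
Any cover uses at least 2 candidates; among all covering selections none totals below 9.

9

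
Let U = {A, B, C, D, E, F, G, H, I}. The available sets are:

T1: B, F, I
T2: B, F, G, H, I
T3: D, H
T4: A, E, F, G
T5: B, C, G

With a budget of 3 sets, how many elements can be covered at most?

8

Choosing T1, T3, T4 covers {A, B, D, E, F, G, H, I} — 8 elements.
No choice of 3 sets does better; here C is left uncovered.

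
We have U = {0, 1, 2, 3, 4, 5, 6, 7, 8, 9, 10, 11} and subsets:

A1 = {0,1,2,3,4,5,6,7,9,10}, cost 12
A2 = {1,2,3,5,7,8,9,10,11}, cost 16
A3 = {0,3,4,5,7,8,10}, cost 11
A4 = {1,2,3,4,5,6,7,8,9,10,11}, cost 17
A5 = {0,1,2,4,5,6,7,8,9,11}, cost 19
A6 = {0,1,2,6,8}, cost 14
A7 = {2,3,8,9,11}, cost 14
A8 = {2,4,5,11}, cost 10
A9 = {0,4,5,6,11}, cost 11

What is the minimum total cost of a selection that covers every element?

26

A1, A7 cover every element at cost 12 + 14 = 26.
Any cover uses at least 2 sets; among all covering selections none totals below 26.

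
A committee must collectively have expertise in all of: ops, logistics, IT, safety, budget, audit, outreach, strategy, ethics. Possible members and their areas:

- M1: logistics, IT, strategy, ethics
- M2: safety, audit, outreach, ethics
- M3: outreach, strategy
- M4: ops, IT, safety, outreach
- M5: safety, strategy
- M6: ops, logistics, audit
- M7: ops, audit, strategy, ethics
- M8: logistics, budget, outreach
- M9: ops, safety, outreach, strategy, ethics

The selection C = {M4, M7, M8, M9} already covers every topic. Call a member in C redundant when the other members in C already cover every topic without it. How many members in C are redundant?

Drop M4: IT uncovered — not redundant.
Drop M7: audit uncovered — not redundant.
Drop M8: logistics, budget uncovered — not redundant.
Drop M9: the rest still cover every topic — redundant.
1 redundant: M9.

1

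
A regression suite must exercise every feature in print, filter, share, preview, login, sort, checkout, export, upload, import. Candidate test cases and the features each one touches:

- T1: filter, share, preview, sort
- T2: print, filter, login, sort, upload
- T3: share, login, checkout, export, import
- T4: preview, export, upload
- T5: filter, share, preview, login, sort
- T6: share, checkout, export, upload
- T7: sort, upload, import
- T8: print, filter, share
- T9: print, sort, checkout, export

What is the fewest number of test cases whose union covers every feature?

3

T1, T2, T3 together cover {print, filter, share, preview, login, sort, checkout, export, upload, import} — every feature.
No 2 of the 9 test cases cover everything (all 36 pairs fall short), so 3 is minimum.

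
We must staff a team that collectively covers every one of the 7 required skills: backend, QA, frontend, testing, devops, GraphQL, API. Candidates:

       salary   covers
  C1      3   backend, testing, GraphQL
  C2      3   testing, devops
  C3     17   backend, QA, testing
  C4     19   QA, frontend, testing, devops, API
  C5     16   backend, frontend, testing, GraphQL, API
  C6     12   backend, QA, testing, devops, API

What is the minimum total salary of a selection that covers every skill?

C1, C4 cover every skill at salary 3 + 19 = 22.
Any cover uses at least 2 candidates; among all covering selections none totals below 22.
Greedy by coverage-per-salary would pick C1, C2, C6, C5 for 34 — worse than the optimum 22.

22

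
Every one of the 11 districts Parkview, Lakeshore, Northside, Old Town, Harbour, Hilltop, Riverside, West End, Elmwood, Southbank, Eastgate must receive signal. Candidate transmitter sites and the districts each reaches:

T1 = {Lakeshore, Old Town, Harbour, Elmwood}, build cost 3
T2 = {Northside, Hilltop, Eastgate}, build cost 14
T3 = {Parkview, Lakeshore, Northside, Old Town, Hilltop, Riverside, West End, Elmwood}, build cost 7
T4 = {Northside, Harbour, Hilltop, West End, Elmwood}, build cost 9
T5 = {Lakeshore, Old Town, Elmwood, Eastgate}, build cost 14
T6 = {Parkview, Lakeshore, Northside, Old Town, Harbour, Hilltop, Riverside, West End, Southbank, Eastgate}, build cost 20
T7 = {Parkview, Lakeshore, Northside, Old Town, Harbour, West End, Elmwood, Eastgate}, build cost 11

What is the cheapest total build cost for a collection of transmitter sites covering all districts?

T1, T6 cover every district at build cost 3 + 20 = 23.
Any cover uses at least 2 transmitter sites; among all covering selections none totals below 23.
Greedy by coverage-per-build cost would pick T1, T3, T6 for 30 — worse than the optimum 23.

23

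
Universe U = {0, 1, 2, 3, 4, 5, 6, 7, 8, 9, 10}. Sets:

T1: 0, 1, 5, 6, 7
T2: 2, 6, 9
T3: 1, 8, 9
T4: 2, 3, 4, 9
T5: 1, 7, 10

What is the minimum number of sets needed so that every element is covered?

T1, T3, T4, T5 together cover {0, 1, 2, 3, 4, 5, 6, 7, 8, 9, 10} — every element.
No 3 of the 5 sets cover everything (all 10 triples fall short), so 4 is minimum.

4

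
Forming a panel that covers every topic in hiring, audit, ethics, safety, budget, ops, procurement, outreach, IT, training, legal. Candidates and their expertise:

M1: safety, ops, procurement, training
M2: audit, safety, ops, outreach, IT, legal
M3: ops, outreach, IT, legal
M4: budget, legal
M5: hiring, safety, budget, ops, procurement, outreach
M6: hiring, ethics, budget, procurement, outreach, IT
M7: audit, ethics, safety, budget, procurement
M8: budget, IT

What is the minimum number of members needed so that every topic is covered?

3

M1, M2, M6 together cover {hiring, audit, ethics, safety, budget, ops, procurement, outreach, IT, training, legal} — every topic.
No 2 of the 8 members cover everything (all 28 pairs fall short), so 3 is minimum.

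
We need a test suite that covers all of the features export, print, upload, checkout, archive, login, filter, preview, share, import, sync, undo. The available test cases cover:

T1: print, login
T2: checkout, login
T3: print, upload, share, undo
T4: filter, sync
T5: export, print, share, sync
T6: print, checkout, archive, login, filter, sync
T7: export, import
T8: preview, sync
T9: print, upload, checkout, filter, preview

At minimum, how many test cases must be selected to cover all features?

T3, T6, T7, T8 together cover {export, print, upload, checkout, archive, login, filter, preview, share, import, sync, undo} — every feature.
No 3 of the 9 test cases cover everything (all 84 triples fall short), so 4 is minimum.

4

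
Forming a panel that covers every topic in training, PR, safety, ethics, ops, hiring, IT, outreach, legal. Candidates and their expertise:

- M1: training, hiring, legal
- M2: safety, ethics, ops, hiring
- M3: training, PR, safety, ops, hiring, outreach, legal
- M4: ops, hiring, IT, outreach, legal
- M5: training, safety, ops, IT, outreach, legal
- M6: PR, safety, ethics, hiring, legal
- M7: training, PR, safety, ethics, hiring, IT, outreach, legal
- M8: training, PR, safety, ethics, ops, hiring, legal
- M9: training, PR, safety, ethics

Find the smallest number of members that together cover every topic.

M2, M7 together cover {training, PR, safety, ethics, ops, hiring, IT, outreach, legal} — every topic.
No single member contains all 9 topics, so 2 is optimal.

2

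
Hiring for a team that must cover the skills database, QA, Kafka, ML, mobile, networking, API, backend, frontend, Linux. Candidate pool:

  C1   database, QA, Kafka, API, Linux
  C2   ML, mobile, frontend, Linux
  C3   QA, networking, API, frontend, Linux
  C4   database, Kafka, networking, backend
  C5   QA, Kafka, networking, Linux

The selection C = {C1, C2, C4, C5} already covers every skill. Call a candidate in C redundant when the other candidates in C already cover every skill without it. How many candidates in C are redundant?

1

Drop C1: API uncovered — not redundant.
Drop C2: ML, mobile, frontend uncovered — not redundant.
Drop C4: backend uncovered — not redundant.
Drop C5: the rest still cover every skill — redundant.
1 redundant: C5.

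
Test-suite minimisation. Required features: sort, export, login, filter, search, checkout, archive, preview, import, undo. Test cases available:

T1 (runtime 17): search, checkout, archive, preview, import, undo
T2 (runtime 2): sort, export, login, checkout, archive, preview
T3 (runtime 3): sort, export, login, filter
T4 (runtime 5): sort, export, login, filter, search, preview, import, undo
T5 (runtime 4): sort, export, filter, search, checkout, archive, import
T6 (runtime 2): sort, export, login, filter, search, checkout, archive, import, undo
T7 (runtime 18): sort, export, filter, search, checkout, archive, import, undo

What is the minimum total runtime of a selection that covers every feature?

4

T2, T6 cover every feature at runtime 2 + 2 = 4.
Any cover uses at least 2 test cases; among all covering selections none totals below 4.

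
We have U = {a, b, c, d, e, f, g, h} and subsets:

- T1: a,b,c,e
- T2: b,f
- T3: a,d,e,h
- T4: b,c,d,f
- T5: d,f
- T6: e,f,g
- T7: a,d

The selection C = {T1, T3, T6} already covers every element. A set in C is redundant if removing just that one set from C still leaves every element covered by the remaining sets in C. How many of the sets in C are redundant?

Drop T1: b, c uncovered — not redundant.
Drop T3: d, h uncovered — not redundant.
Drop T6: f, g uncovered — not redundant.
None of the sets in C is redundant.

0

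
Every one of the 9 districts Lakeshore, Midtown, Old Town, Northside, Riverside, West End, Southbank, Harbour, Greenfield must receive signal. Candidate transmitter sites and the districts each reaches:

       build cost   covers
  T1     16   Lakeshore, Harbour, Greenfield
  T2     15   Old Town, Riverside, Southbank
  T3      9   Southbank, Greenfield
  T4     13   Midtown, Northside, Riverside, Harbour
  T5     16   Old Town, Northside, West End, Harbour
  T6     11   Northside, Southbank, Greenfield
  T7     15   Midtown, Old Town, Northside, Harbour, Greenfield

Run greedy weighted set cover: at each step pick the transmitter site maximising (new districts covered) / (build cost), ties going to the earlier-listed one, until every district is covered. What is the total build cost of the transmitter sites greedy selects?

62

Pick 1: T7 adds 5 new (Midtown, Old Town, Northside, Harbour, Greenfield) at build cost 15 (ratio 5/15).
Pick 2: T2 adds 2 new (Riverside, Southbank) at build cost 15 (ratio 2/15).
Pick 3: T1 adds 1 new (Lakeshore) at build cost 16 (ratio 1/16).
Pick 4: T5 adds 1 new (West End) at build cost 16 (ratio 1/16).
Greedy total build cost: 15 + 15 + 16 + 16 = 62. (The true optimum is 54, so greedy overshoots here.)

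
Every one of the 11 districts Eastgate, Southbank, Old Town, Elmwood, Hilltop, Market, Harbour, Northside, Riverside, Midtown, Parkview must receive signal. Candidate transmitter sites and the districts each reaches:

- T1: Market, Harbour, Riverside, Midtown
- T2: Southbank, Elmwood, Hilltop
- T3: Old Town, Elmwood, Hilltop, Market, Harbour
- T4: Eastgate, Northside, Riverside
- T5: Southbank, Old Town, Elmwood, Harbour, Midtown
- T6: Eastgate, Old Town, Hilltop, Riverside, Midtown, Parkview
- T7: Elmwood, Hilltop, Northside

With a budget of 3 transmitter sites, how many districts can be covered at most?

10

Choosing T1, T2, T6 covers {Eastgate, Southbank, Old Town, Elmwood, Hilltop, Market, Harbour, Riverside, Midtown, Parkview} — 10 districts.
No choice of 3 transmitter sites does better; here Northside is left uncovered.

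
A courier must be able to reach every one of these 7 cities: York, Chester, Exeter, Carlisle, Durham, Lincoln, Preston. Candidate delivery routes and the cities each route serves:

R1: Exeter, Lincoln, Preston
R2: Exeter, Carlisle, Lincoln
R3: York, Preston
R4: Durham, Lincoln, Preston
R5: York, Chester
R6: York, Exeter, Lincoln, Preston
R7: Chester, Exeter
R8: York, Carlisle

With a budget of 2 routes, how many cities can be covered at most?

5

Choosing R1, R5 covers {York, Chester, Exeter, Lincoln, Preston} — 5 cities.
No choice of 2 routes does better; here Carlisle, Durham are left uncovered.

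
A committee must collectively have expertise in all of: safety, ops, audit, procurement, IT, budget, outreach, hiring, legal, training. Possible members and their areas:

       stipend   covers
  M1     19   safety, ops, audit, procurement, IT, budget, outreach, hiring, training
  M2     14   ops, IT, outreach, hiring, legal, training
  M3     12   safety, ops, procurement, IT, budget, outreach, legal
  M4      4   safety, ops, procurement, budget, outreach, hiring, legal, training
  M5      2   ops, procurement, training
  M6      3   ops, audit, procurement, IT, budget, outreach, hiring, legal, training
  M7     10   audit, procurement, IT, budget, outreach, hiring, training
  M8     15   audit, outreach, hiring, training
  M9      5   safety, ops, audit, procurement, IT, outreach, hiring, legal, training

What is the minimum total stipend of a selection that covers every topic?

7

M4, M6 cover every topic at stipend 4 + 3 = 7.
Any cover uses at least 2 members; among all covering selections none totals below 7.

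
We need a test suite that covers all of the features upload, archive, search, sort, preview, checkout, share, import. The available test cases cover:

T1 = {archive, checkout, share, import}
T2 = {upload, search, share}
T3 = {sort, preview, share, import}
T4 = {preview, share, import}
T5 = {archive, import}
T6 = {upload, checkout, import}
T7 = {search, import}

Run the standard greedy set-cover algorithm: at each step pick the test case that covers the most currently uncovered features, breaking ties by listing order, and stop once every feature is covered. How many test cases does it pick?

3

Pick 1: T1 covers 4 new features (archive, checkout, share, import).
Pick 2: T2 covers 2 new features (upload, search).
Pick 3: T3 covers 2 new features (sort, preview).
Greedy uses 3 test cases.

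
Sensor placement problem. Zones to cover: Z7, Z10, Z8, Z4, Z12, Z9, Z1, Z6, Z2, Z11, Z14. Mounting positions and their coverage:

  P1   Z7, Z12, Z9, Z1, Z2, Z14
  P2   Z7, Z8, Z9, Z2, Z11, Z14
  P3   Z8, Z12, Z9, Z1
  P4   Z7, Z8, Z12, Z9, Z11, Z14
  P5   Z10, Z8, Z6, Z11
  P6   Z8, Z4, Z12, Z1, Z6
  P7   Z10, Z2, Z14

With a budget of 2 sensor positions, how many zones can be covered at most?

Choosing P1, P5 covers {Z7, Z10, Z8, Z12, Z9, Z1, Z6, Z2, Z11, Z14} — 10 zones.
No choice of 2 sensor positions does better; here Z4 is left uncovered.

10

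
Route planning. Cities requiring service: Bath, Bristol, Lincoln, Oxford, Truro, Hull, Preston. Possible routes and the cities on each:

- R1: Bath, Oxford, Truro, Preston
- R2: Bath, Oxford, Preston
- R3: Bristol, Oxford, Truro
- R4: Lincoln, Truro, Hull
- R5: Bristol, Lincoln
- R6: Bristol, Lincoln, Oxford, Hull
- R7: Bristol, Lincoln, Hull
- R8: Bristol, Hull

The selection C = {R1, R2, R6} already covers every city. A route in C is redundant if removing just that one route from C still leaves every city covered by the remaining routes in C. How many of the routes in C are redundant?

Drop R1: Truro uncovered — not redundant.
Drop R2: the rest still cover every city — redundant.
Drop R6: Bristol, Lincoln, Hull uncovered — not redundant.
1 redundant: R2.

1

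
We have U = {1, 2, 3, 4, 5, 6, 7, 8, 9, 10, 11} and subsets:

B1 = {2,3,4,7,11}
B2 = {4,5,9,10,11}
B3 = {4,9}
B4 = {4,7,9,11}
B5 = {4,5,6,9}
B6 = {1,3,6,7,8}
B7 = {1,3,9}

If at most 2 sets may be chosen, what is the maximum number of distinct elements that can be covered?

10

Choosing B2, B6 covers {1, 3, 4, 5, 6, 7, 8, 9, 10, 11} — 10 elements.
No choice of 2 sets does better; here 2 is left uncovered.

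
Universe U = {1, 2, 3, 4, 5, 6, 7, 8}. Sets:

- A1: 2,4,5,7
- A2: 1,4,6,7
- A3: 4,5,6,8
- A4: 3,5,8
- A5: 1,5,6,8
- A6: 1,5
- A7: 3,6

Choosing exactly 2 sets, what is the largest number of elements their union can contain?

Choosing A1, A5 covers {1, 2, 4, 5, 6, 7, 8} — 7 elements.
No choice of 2 sets does better; here 3 is left uncovered.

7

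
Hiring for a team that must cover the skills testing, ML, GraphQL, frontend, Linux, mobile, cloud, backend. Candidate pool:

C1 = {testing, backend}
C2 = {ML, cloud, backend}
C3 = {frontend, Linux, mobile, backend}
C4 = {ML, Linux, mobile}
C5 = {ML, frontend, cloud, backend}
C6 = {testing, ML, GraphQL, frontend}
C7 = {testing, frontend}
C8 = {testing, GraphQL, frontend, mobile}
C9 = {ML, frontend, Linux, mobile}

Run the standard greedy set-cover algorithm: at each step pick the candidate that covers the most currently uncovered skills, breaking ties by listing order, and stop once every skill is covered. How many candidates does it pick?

3

Pick 1: C3 covers 4 new skills (frontend, Linux, mobile, backend).
Pick 2: C6 covers 3 new skills (testing, ML, GraphQL).
Pick 3: C2 covers 1 new skills (cloud).
Greedy uses 3 candidates.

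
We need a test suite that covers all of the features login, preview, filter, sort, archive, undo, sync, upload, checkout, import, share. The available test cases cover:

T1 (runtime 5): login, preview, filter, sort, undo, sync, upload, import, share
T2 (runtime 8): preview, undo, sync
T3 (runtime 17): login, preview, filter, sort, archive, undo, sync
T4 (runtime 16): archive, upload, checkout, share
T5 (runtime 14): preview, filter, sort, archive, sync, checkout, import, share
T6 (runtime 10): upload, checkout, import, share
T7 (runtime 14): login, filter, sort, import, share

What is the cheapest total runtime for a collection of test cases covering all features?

T1, T5 cover every feature at runtime 5 + 14 = 19.
Any cover uses at least 2 test cases; among all covering selections none totals below 19.

19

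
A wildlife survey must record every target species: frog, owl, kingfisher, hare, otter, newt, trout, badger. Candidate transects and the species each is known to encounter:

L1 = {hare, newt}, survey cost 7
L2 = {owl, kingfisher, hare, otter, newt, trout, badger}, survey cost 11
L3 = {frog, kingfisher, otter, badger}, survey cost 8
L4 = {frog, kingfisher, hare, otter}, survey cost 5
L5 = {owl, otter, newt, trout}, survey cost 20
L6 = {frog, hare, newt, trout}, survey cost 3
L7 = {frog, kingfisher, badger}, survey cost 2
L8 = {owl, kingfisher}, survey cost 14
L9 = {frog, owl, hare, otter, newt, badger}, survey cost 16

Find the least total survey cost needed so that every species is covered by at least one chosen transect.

L2, L7 cover every species at survey cost 11 + 2 = 13.
Any cover uses at least 2 transects; among all covering selections none totals below 13.

13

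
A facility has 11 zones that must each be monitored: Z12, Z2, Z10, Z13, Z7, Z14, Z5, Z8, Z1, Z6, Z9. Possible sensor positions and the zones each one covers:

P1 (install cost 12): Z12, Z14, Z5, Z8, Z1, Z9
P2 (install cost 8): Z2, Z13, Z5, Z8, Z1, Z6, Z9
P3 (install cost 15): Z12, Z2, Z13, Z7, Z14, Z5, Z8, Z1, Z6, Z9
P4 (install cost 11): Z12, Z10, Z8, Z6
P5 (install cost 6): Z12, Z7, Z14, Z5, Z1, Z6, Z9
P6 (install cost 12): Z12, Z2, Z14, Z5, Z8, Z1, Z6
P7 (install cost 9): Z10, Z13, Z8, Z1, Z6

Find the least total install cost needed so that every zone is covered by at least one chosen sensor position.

23

P2, P5, P7 cover every zone at install cost 8 + 6 + 9 = 23.
Any cover uses at least 2 sensor positions; among all covering selections none totals below 23.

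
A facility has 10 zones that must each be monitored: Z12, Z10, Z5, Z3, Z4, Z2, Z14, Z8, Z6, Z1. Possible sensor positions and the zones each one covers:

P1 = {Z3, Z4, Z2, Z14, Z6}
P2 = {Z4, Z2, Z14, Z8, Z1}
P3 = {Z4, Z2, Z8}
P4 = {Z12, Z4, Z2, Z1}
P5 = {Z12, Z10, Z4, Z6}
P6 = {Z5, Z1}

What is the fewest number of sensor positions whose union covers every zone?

P1, P2, P5, P6 together cover {Z12, Z10, Z5, Z3, Z4, Z2, Z14, Z8, Z6, Z1} — every zone.
No 3 of the 6 sensor positions cover everything (all 20 triples fall short), so 4 is minimum.

4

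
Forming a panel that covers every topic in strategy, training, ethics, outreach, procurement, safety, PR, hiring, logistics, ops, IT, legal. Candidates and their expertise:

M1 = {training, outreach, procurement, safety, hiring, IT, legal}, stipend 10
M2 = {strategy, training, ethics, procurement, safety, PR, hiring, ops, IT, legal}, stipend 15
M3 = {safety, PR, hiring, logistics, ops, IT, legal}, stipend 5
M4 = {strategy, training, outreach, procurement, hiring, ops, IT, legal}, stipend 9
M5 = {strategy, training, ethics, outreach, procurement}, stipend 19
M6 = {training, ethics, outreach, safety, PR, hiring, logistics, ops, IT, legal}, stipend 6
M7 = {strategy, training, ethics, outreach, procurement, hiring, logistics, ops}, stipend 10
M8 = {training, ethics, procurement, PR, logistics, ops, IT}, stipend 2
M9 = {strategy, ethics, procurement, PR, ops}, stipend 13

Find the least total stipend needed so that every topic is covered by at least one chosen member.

15

M3, M7 cover every topic at stipend 5 + 10 = 15.
Any cover uses at least 2 members; among all covering selections none totals below 15.
Greedy by coverage-per-stipend would pick M8, M6, M4 for 17 — worse than the optimum 15.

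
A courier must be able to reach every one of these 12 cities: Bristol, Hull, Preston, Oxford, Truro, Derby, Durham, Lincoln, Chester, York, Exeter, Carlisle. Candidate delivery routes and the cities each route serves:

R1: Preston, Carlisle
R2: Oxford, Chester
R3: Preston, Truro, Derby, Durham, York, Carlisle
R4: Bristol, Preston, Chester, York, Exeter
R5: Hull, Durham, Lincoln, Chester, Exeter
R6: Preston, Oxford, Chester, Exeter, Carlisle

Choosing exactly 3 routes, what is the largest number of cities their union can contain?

11

Choosing R2, R3, R5 covers {Hull, Preston, Oxford, Truro, Derby, Durham, Lincoln, Chester, York, Exeter, Carlisle} — 11 cities.
No choice of 3 routes does better; here Bristol is left uncovered.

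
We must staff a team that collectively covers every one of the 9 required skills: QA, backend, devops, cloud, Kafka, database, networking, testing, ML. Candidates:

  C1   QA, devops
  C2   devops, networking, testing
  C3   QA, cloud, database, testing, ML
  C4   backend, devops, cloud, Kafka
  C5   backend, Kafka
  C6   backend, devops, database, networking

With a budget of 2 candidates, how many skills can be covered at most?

8

Choosing C3, C4 covers {QA, backend, devops, cloud, Kafka, database, testing, ML} — 8 skills.
No choice of 2 candidates does better; here networking is left uncovered.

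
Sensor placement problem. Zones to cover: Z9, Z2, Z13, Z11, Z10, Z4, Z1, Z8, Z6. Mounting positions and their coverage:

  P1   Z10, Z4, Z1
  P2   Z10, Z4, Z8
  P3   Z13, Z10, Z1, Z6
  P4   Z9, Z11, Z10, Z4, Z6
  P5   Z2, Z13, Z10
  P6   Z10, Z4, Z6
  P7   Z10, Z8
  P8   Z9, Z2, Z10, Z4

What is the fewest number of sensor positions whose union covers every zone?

P1, P2, P4, P5 together cover {Z9, Z2, Z13, Z11, Z10, Z4, Z1, Z8, Z6} — every zone.
No 3 of the 8 sensor positions cover everything (all 56 triples fall short), so 4 is minimum.

4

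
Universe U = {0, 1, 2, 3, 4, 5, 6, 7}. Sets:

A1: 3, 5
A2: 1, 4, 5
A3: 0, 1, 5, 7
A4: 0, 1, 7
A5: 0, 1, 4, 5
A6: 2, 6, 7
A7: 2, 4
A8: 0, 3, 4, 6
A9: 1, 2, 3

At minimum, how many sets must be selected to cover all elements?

A1, A5, A6 together cover {0, 1, 2, 3, 4, 5, 6, 7} — every element.
No 2 of the 9 sets cover everything (all 36 pairs fall short), so 3 is minimum.

3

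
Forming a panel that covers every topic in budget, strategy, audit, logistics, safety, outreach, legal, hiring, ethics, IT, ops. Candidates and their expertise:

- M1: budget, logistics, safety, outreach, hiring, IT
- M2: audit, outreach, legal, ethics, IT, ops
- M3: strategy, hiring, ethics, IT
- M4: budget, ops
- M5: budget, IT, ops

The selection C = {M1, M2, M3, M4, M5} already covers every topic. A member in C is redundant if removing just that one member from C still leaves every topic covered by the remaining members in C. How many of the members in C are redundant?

2

Drop M1: logistics, safety uncovered — not redundant.
Drop M2: audit, legal uncovered — not redundant.
Drop M3: strategy uncovered — not redundant.
Drop M4: the rest still cover every topic — redundant.
Drop M5: the rest still cover every topic — redundant.
2 redundant: M4, M5.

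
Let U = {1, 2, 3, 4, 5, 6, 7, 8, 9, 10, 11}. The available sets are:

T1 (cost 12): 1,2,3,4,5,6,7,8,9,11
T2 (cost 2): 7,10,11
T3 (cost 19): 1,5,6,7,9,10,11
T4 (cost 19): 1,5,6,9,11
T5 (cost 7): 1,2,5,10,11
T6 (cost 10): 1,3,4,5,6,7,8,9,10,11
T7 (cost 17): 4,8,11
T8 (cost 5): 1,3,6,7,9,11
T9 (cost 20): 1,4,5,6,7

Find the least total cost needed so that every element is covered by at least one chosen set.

14

T1, T2 cover every element at cost 12 + 2 = 14.
Any cover uses at least 2 sets; among all covering selections none totals below 14.
Greedy by coverage-per-cost would pick T2, T8, T1 for 19 — worse than the optimum 14.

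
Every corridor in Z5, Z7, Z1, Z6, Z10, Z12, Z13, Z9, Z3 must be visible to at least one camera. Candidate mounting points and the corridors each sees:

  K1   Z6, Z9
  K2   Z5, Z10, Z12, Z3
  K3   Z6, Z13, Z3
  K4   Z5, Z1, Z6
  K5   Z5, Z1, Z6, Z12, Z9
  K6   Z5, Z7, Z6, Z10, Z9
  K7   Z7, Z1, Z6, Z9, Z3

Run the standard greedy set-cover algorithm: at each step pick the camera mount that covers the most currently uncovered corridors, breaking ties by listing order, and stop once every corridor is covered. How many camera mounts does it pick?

Pick 1: K5 covers 5 new corridors (Z5, Z1, Z6, Z12, Z9).
Pick 2: K2 covers 2 new corridors (Z10, Z3).
Pick 3: K3 covers 1 new corridors (Z13).
Pick 4: K6 covers 1 new corridors (Z7).
Greedy uses 4 camera mounts. (The true minimum is 3.)

4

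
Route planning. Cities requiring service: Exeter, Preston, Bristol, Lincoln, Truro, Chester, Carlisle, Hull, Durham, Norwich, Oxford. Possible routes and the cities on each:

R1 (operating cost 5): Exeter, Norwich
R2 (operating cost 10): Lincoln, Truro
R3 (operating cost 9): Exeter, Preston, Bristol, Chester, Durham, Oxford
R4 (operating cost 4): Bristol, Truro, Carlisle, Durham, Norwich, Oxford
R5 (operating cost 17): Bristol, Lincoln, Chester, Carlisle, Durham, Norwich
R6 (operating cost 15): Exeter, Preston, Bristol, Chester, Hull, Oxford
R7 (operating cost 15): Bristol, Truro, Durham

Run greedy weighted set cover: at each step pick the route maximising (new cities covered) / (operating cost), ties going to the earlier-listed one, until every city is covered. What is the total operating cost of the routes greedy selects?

Pick 1: R4 adds 6 new (Bristol, Truro, Carlisle, Durham, Norwich, Oxford) at operating cost 4 (ratio 6/4).
Pick 2: R3 adds 3 new (Exeter, Preston, Chester) at operating cost 9 (ratio 3/9).
Pick 3: R2 adds 1 new (Lincoln) at operating cost 10 (ratio 1/10).
Pick 4: R6 adds 1 new (Hull) at operating cost 15 (ratio 1/15).
Greedy total operating cost: 4 + 9 + 10 + 15 = 38. (The true optimum is 29, so greedy overshoots here.)

38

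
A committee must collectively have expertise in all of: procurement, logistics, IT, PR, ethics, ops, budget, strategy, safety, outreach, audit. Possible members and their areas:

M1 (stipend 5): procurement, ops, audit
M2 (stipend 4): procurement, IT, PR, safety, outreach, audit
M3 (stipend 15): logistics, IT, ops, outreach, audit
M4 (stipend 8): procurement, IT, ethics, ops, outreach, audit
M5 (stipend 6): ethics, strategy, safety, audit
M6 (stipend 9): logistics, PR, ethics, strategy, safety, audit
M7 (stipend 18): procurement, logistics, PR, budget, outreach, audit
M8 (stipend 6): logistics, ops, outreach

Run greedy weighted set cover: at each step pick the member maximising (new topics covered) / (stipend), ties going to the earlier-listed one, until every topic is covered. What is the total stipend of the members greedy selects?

Pick 1: M2 adds 6 new (procurement, IT, PR, safety, outreach, audit) at stipend 4 (ratio 6/4).
Pick 2: M5 adds 2 new (ethics, strategy) at stipend 6 (ratio 2/6).
Pick 3: M8 adds 2 new (logistics, ops) at stipend 6 (ratio 2/6).
Pick 4: M7 adds 1 new (budget) at stipend 18 (ratio 1/18).
Greedy total stipend: 4 + 6 + 6 + 18 = 34. (The true optimum is 32, so greedy overshoots here.)

34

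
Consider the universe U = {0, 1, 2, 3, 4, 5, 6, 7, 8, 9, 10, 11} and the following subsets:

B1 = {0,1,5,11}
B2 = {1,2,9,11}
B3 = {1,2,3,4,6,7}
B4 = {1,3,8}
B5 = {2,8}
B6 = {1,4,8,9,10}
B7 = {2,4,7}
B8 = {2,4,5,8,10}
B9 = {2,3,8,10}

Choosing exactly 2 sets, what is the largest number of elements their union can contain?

9

Choosing B1, B3 covers {0, 1, 2, 3, 4, 5, 6, 7, 11} — 9 elements.
No choice of 2 sets does better; here 8, 9, 10 are left uncovered.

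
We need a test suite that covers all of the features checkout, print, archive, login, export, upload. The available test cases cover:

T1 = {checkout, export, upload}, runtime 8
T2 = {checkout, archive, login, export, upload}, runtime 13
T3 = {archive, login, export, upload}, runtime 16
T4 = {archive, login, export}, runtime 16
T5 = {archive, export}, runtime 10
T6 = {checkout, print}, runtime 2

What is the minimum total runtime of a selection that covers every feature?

15

T2, T6 cover every feature at runtime 13 + 2 = 15.
Any cover uses at least 2 test cases; among all covering selections none totals below 15.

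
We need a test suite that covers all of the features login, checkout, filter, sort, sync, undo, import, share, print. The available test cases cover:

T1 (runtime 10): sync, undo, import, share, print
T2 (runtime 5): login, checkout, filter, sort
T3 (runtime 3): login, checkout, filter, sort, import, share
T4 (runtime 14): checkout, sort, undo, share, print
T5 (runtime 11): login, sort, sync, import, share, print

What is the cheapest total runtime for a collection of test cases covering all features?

T1, T3 cover every feature at runtime 10 + 3 = 13.
Any cover uses at least 2 test cases; among all covering selections none totals below 13.

13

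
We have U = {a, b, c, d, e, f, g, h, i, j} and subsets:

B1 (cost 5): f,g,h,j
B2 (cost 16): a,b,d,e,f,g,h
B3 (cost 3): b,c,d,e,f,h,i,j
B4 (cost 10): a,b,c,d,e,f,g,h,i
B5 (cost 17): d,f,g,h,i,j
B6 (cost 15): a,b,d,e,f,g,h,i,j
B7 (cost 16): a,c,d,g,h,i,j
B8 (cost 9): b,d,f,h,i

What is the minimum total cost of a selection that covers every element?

13

B3, B4 cover every element at cost 3 + 10 = 13.
Any cover uses at least 2 sets; among all covering selections none totals below 13.
Greedy by coverage-per-cost would pick B3, B1, B4 for 18 — worse than the optimum 13.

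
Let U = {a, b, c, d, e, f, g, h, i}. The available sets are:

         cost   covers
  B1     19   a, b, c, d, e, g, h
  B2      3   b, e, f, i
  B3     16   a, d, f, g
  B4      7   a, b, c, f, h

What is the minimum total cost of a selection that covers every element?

B1, B2 cover every element at cost 19 + 3 = 22.
Any cover uses at least 2 sets; among all covering selections none totals below 22.

22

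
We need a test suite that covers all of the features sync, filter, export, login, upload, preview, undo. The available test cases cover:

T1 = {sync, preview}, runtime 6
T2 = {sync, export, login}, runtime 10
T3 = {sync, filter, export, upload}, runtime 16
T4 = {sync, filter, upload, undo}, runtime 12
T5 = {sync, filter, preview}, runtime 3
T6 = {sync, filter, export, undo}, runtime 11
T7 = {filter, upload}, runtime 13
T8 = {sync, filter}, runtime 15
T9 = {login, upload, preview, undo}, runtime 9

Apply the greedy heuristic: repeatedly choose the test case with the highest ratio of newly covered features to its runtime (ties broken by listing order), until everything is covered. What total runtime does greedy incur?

Pick 1: T5 adds 3 new (sync, filter, preview) at runtime 3 (ratio 3/3).
Pick 2: T9 adds 3 new (login, upload, undo) at runtime 9 (ratio 3/9).
Pick 3: T2 adds 1 new (export) at runtime 10 (ratio 1/10).
Greedy total runtime: 3 + 9 + 10 = 22. (The true optimum is 20, so greedy overshoots here.)

22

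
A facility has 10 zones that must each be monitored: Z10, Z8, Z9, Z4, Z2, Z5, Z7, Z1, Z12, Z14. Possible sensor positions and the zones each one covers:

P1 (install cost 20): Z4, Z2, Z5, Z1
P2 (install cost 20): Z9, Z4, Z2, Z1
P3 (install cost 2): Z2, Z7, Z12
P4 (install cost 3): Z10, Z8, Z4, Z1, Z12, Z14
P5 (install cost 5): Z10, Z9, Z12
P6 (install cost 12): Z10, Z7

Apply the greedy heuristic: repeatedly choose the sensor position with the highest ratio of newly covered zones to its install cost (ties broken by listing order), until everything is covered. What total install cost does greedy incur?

30

Pick 1: P4 adds 6 new (Z10, Z8, Z4, Z1, Z12, Z14) at install cost 3 (ratio 6/3).
Pick 2: P3 adds 2 new (Z2, Z7) at install cost 2 (ratio 2/2).
Pick 3: P5 adds 1 new (Z9) at install cost 5 (ratio 1/5).
Pick 4: P1 adds 1 new (Z5) at install cost 20 (ratio 1/20).
Greedy total install cost: 3 + 2 + 5 + 20 = 30.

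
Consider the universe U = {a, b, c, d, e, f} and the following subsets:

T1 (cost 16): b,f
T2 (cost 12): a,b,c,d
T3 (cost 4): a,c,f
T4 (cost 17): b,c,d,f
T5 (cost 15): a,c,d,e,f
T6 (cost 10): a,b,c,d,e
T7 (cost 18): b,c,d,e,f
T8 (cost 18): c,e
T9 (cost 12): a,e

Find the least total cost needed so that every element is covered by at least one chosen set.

14

T3, T6 cover every element at cost 4 + 10 = 14.
Any cover uses at least 2 sets; among all covering selections none totals below 14.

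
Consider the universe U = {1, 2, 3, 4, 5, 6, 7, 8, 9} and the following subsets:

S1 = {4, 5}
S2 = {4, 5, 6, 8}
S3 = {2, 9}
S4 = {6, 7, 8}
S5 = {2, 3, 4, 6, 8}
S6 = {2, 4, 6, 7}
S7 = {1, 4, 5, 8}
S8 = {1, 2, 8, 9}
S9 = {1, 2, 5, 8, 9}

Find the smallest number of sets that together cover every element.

S4, S5, S9 together cover {1, 2, 3, 4, 5, 6, 7, 8, 9} — every element.
No 2 of the 9 sets cover everything (all 36 pairs fall short), so 3 is minimum.

3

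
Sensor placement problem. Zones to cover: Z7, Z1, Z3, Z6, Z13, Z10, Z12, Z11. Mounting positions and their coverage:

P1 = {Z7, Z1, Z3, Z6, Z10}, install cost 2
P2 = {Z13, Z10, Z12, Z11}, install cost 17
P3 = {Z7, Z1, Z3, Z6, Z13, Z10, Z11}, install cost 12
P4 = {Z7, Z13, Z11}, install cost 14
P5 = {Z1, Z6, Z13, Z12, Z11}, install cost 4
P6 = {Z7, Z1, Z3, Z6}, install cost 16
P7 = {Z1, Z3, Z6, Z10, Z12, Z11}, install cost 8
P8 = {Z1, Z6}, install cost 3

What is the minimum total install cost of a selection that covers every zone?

P1, P5 cover every zone at install cost 2 + 4 = 6.
Any cover uses at least 2 sensor positions; among all covering selections none totals below 6.

6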